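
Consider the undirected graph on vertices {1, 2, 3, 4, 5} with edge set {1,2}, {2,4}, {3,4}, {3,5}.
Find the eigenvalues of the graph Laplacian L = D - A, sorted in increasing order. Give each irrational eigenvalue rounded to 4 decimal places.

[0, 0.3820, 1.3820, 2.6180, 3.6180]

Each diagonal entry of L is the vertex degree and each off-diagonal entry is -1 where an edge is present, 0 otherwise; in the order [1, 2, 3, 4, 5] the diagonal is [1, 2, 2, 2, 1]. Since every row of L sums to 0, the all-ones vector is in the kernel and 0 is an eigenvalue. By the matrix-tree theorem the graph has (1/5) * product of the nonzero eigenvalues = 1 spanning tree.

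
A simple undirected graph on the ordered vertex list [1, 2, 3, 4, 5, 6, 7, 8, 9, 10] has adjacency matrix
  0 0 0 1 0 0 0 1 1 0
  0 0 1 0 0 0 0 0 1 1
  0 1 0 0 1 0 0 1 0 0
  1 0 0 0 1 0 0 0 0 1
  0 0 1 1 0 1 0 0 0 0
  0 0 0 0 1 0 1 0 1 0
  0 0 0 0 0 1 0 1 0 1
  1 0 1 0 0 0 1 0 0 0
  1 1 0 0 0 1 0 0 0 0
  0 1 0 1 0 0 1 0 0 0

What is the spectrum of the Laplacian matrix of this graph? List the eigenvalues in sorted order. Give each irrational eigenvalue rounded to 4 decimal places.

Each diagonal entry of L is the vertex degree and each off-diagonal entry is -1 where an edge is present, 0 otherwise; in the order [1, 2, 3, 4, 5, 6, 7, 8, 9, 10] the diagonal is [3, 3, 3, 3, 3, 3, 3, 3, 3, 3]. Diagonalising L (or applying a numerical eigensolver to the 10x10 matrix) gives the spectrum above. There is one zero in the spectrum, matching the 1 component. The eigenvalues sum to 30, which equals trace(L) = 2|E|.

[0, 2, 2, 2, 2, 2, 5, 5, 5, 5]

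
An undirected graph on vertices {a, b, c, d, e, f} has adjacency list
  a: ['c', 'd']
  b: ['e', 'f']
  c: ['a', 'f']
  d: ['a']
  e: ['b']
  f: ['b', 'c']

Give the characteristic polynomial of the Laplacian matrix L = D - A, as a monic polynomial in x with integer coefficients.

Each diagonal entry of L is the vertex degree and each off-diagonal entry is -1 where an edge is present, 0 otherwise; in the order [a, b, c, d, e, f] the diagonal is [2, 2, 2, 1, 1, 2]. L has integer entries, so p(x) = det(xI - L) has integer coefficients. Expanding the determinant yields x^6 - 10x^5 + 36x^4 - 56x^3 + 35x^2 - 6x. The coefficient of x^5 equals -trace(L) = -10, matching the sum of degrees. The largest eigenvalue, 3.7321, is at most the vertex count 6.

x^6 - 10x^5 + 36x^4 - 56x^3 + 35x^2 - 6x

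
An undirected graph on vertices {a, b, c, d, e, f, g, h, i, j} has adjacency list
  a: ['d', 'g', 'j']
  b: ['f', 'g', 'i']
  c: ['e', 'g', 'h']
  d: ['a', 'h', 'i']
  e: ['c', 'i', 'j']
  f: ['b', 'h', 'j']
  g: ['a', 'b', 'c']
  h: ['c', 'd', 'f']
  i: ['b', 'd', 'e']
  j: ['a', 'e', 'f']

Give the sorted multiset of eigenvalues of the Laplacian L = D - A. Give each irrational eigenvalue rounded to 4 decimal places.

Reading degrees in the order [a, b, c, d, e, f, g, h, i, j] gives [3, 3, 3, 3, 3, 3, 3, 3, 3, 3]; set D = diag(3, 3, 3, 3, 3, 3, 3, 3, 3, 3) and form L = D - A. L is symmetric positive semidefinite, so every eigenvalue is real and nonnegative. By the matrix-tree theorem the graph has (1/10) * product of the nonzero eigenvalues = 2000 spanning trees. The eigenvalues sum to 30, which equals trace(L) = 2|E|.

[0, 2, 2, 2, 2, 2, 5, 5, 5, 5]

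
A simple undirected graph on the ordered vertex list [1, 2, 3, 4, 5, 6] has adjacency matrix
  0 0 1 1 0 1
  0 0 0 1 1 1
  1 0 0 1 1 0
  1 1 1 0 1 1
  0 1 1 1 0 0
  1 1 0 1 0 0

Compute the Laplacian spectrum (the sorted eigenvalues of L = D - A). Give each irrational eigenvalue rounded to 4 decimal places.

[0, 2.3820, 2.3820, 4.6180, 4.6180, 6]

With the vertex order [1, 2, 3, 4, 5, 6], the degrees are [3, 3, 3, 5, 3, 3], giving D = diag(3, 3, 3, 5, 3, 3) and L = D - A. L is symmetric positive semidefinite, so every eigenvalue is real and nonnegative. By the matrix-tree theorem the graph has (1/6) * product of the nonzero eigenvalues = 121 spanning trees.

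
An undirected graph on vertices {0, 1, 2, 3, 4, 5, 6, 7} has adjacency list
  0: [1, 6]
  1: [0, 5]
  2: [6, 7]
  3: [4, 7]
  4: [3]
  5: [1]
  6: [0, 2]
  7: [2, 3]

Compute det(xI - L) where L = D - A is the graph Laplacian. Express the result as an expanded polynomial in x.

With the vertex order [0, 1, 2, 3, 4, 5, 6, 7], the degrees are [2, 2, 2, 2, 1, 1, 2, 2], giving D = diag(2, 2, 2, 2, 1, 1, 2, 2) and L = D - A. L has integer entries, so p(x) = det(xI - L) has integer coefficients. Expanding the determinant yields x^8 - 14x^7 + 78x^6 - 220x^5 + 330x^4 - 252x^3 + 84x^2 - 8x. The coefficient of x^7 equals -trace(L) = -14, matching the sum of degrees. The largest eigenvalue, 3.8478, is at most the vertex count 8.

x^8 - 14x^7 + 78x^6 - 220x^5 + 330x^4 - 252x^3 + 84x^2 - 8x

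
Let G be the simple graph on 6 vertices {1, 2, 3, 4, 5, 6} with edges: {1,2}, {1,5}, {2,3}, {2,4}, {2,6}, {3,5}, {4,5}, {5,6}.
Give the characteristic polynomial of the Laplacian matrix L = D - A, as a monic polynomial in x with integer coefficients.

With the vertex order [1, 2, 3, 4, 5, 6], the degrees are [2, 4, 2, 2, 4, 2], giving D = diag(2, 4, 2, 2, 4, 2) and L = D - A. L has integer entries, so p(x) = det(xI - L) has integer coefficients. Expanding the determinant yields x^6 - 16x^5 + 96x^4 - 272x^3 + 368x^2 - 192x. The constant term is 0 because L is singular (the all-ones vector lies in its kernel).

x^6 - 16x^5 + 96x^4 - 272x^3 + 368x^2 - 192x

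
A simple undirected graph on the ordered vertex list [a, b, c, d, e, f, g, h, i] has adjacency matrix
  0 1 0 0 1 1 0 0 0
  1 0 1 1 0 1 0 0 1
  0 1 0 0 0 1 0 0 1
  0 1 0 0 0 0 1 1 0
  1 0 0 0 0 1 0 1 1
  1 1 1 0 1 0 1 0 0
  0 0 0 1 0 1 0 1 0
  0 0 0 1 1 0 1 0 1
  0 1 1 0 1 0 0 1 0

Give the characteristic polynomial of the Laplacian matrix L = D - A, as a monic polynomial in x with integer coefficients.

x^9 - 34x^8 + 494x^7 - 4000x^6 + 19710x^5 - 60418x^4 + 112311x^3 - 115524x^2 + 50220x

Reading degrees in the order [a, b, c, d, e, f, g, h, i] gives [3, 5, 3, 3, 4, 5, 3, 4, 4]; set D = diag(3, 5, 3, 3, 4, 5, 3, 4, 4) and form L = D - A. Computing det(xI - L) by cofactor expansion (or equivalently via sum-over-permutations) gives x^9 - 34x^8 + 494x^7 - 4000x^6 + 19710x^5 - 60418x^4 + 112311x^3 - 115524x^2 + 50220x. The coefficient of x^8 equals -trace(L) = -34, matching the sum of degrees. There is one zero in the spectrum, matching the 1 component.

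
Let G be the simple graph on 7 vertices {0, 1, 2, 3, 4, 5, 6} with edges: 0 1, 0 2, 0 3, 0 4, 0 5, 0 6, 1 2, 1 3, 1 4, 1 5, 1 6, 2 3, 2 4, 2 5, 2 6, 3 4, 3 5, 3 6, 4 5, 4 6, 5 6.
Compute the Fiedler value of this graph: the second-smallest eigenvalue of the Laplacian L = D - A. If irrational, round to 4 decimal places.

Reading degrees in the order [0, 1, 2, 3, 4, 5, 6] gives [6, 6, 6, 6, 6, 6, 6]; set D = diag(6, 6, 6, 6, 6, 6, 6) and form L = D - A. Computing the eigenvalues of L and sorting gives [0, 7, 7, 7, 7, 7, 7]. The Fiedler value lambda_2 = 7 is strictly positive, so the graph is connected. By the matrix-tree theorem the graph has (1/7) * product of the nonzero eigenvalues = 16807 spanning trees.

7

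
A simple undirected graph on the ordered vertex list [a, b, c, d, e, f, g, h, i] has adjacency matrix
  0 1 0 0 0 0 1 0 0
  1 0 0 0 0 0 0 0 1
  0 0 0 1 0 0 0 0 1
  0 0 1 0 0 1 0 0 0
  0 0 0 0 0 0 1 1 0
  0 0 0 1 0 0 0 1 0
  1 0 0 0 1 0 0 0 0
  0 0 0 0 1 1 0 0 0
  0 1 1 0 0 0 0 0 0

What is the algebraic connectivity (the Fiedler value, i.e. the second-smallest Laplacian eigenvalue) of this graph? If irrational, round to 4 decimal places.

Each diagonal entry of L is the vertex degree and each off-diagonal entry is -1 where an edge is present, 0 otherwise; in the order [a, b, c, d, e, f, g, h, i] the diagonal is [2, 2, 2, 2, 2, 2, 2, 2, 2]. The smallest Laplacian eigenvalue is always 0. The next one, lambda_2 = 0.4679, measures how hard the graph is to disconnect: larger values mean better connectivity. The largest eigenvalue, 3.8794, is at most the vertex count 9.

0.4679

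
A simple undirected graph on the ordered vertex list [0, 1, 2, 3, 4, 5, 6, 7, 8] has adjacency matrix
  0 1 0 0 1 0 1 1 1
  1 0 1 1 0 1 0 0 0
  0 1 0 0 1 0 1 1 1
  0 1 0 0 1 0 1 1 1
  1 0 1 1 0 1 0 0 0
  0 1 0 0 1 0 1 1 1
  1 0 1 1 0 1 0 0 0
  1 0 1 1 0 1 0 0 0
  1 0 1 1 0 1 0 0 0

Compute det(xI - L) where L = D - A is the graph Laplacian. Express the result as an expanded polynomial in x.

With the vertex order [0, 1, 2, 3, 4, 5, 6, 7, 8], the degrees are [5, 4, 5, 5, 4, 5, 4, 4, 4], giving D = diag(5, 4, 5, 5, 4, 5, 4, 4, 4) and L = D - A. L has integer entries, so p(x) = det(xI - L) has integer coefficients. Expanding the determinant yields x^9 - 40x^8 + 690x^7 - 6720x^6 + 40485x^5 - 154704x^4 + 366560x^3 - 492800x^2 + 288000x. The coefficient of x^8 equals -trace(L) = -40, matching the sum of degrees. The eigenvalues sum to 40, which equals trace(L) = 2|E|. The largest eigenvalue, 9, is at most the vertex count 9.

x^9 - 40x^8 + 690x^7 - 6720x^6 + 40485x^5 - 154704x^4 + 366560x^3 - 492800x^2 + 288000x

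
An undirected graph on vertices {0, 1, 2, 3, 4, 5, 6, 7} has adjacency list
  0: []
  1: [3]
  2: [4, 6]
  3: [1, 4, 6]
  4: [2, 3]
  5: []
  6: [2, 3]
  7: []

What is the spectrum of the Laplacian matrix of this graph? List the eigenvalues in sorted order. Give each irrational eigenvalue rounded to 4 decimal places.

Each diagonal entry of L is the vertex degree and each off-diagonal entry is -1 where an edge is present, 0 otherwise; in the order [0, 1, 2, 3, 4, 5, 6, 7] the diagonal is [0, 1, 2, 3, 2, 0, 2, 0]. Since every row of L sums to 0, the all-ones vector is in the kernel and 0 is an eigenvalue. The 4 zero eigenvalues correspond to the 4 connected components. There are 4 zeros in the spectrum, matching the 4 components. The eigenvalues sum to 10, which equals trace(L) = 2|E|.

[0, 0, 0, 0, 0.8299, 2, 2.6889, 4.4812]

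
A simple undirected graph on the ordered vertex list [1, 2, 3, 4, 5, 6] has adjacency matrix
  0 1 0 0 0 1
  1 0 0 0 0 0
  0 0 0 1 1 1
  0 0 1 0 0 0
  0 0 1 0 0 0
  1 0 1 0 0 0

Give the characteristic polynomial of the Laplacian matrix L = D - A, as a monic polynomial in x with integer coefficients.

With the vertex order [1, 2, 3, 4, 5, 6], the degrees are [2, 1, 3, 1, 1, 2], giving D = diag(2, 1, 3, 1, 1, 2) and L = D - A. L has integer entries, so p(x) = det(xI - L) has integer coefficients. Expanding the determinant yields x^6 - 10x^5 + 35x^4 - 52x^3 + 32x^2 - 6x. Since p(0) = det(-L) = 0, x divides p(x). The largest eigenvalue, 4.2143, is at most the vertex count 6. The eigenvalues sum to 10, which equals trace(L) = 2|E|.

x^6 - 10x^5 + 35x^4 - 52x^3 + 32x^2 - 6x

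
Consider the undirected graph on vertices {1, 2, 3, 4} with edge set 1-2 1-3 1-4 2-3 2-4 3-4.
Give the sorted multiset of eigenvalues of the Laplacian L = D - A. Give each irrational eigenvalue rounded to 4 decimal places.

Reading degrees in the order [1, 2, 3, 4] gives [3, 3, 3, 3]; set D = diag(3, 3, 3, 3) and form L = D - A. Diagonalising L (or applying a numerical eigensolver to the 4x4 matrix) gives the spectrum above. The eigenvalues sum to 12, which equals trace(L) = 2|E|. By the matrix-tree theorem the graph has (1/4) * product of the nonzero eigenvalues = 16 spanning trees.

[0, 4, 4, 4]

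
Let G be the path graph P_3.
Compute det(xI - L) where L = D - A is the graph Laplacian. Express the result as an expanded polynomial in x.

The graph has 3 vertices and degree multiset [2, 1, 1]; D is the diagonal matrix of degrees and L = D - A. Computing det(xI - L) by cofactor expansion (or equivalently via sum-over-permutations) gives x^3 - 4x^2 + 3x. The coefficient of x^2 equals -trace(L) = -4, matching the sum of degrees.

x^3 - 4x^2 + 3x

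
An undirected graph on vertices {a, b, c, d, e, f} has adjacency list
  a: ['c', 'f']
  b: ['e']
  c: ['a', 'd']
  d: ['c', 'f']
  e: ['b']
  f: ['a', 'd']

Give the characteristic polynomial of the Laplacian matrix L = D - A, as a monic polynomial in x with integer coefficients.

With the vertex order [a, b, c, d, e, f], the degrees are [2, 1, 2, 2, 1, 2], giving D = diag(2, 1, 2, 2, 1, 2) and L = D - A. The eigenvalues of L are [0, 0, 2, 2, 2, 4]; the characteristic polynomial is the product of (x - lambda_i), which multiplies out to x^6 - 10x^5 + 36x^4 - 56x^3 + 32x^2. The constant term is 0 because L is singular (the all-ones vector lies in its kernel). The largest eigenvalue, 4, is at most the vertex count 6.

x^6 - 10x^5 + 36x^4 - 56x^3 + 32x^2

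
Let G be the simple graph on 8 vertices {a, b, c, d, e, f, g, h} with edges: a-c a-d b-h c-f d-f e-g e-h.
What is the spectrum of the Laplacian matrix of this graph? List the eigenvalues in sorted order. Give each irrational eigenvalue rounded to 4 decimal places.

[0, 0, 0.5858, 2, 2, 2, 3.4142, 4]

Each diagonal entry of L is the vertex degree and each off-diagonal entry is -1 where an edge is present, 0 otherwise; in the order [a, b, c, d, e, f, g, h] the diagonal is [2, 1, 2, 2, 2, 2, 1, 2]. The multiplicity of 0 as a Laplacian eigenvalue equals the number of connected components. The 2 zero eigenvalues correspond to the 2 connected components. The eigenvalues sum to 14, which equals trace(L) = 2|E|. The largest eigenvalue, 4, is at most the vertex count 8.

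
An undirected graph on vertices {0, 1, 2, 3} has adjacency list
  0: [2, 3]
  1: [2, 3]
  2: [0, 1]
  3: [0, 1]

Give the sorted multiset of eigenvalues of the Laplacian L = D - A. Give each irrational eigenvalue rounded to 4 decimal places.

Reading degrees in the order [0, 1, 2, 3] gives [2, 2, 2, 2]; set D = diag(2, 2, 2, 2) and form L = D - A. The multiplicity of 0 as a Laplacian eigenvalue equals the number of connected components. The single zero eigenvalue shows the graph is connected. There is one zero in the spectrum, matching the 1 component.

[0, 2, 2, 4]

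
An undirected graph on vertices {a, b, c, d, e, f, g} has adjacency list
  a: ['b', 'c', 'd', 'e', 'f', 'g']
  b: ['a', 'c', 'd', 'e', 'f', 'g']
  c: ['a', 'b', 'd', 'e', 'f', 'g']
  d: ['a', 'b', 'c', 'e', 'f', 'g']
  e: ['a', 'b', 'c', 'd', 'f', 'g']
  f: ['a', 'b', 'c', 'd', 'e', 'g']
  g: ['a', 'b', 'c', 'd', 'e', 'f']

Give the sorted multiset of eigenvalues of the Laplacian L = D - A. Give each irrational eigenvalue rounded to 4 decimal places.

Reading degrees in the order [a, b, c, d, e, f, g] gives [6, 6, 6, 6, 6, 6, 6]; set D = diag(6, 6, 6, 6, 6, 6, 6) and form L = D - A. The multiplicity of 0 as a Laplacian eigenvalue equals the number of connected components. There is one zero in the spectrum, matching the 1 component. By the matrix-tree theorem the graph has (1/7) * product of the nonzero eigenvalues = 16807 spanning trees.

[0, 7, 7, 7, 7, 7, 7]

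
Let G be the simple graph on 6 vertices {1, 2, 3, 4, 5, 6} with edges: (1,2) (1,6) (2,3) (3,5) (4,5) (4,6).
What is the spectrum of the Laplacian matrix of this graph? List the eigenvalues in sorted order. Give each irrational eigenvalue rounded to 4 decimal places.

With the vertex order [1, 2, 3, 4, 5, 6], the degrees are [2, 2, 2, 2, 2, 2], giving D = diag(2, 2, 2, 2, 2, 2) and L = D - A. The multiplicity of 0 as a Laplacian eigenvalue equals the number of connected components. The single zero eigenvalue shows the graph is connected. There is one zero in the spectrum, matching the 1 component.

[0, 1, 1, 3, 3, 4]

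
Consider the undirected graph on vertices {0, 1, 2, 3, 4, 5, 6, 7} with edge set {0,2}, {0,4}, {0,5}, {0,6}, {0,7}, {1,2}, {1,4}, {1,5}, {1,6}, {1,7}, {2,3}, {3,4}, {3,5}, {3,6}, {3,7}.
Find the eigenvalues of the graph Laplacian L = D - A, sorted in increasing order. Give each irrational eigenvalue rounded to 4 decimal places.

Reading degrees in the order [0, 1, 2, 3, 4, 5, 6, 7] gives [5, 5, 3, 5, 3, 3, 3, 3]; set D = diag(5, 5, 3, 5, 3, 3, 3, 3) and form L = D - A. Since every row of L sums to 0, the all-ones vector is in the kernel and 0 is an eigenvalue. The single zero eigenvalue shows the graph is connected.

[0, 3, 3, 3, 3, 5, 5, 8]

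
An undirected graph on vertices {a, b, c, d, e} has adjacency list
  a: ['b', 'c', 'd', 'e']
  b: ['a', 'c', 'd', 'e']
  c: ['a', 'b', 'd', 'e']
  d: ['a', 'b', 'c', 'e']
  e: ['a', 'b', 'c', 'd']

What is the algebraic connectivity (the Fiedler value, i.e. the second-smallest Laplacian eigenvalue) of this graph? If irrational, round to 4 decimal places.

With the vertex order [a, b, c, d, e], the degrees are [4, 4, 4, 4, 4], giving D = diag(4, 4, 4, 4, 4) and L = D - A. The smallest Laplacian eigenvalue is always 0. The next one, lambda_2 = 5, measures how hard the graph is to disconnect: larger values mean better connectivity.

5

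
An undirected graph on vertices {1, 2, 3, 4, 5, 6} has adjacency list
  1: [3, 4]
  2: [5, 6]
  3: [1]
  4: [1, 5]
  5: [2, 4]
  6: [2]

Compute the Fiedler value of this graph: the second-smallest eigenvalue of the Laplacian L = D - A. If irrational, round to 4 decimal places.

0.2679

Reading degrees in the order [1, 2, 3, 4, 5, 6] gives [2, 2, 1, 2, 2, 1]; set D = diag(2, 2, 1, 2, 2, 1) and form L = D - A. Computing the eigenvalues of L and sorting gives [0, 0.2679, 1, 2, 3, 3.7321]. The Fiedler value lambda_2 = 0.2679 is strictly positive, so the graph is connected. There is one zero in the spectrum, matching the 1 component.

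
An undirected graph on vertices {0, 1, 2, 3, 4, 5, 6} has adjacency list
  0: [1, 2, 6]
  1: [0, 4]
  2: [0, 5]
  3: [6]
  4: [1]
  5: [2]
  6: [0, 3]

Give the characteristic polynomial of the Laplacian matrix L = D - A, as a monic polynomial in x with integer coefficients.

x^7 - 12x^6 + 54x^5 - 114x^4 + 114x^3 - 48x^2 + 7x

Reading degrees in the order [0, 1, 2, 3, 4, 5, 6] gives [3, 2, 2, 1, 1, 1, 2]; set D = diag(3, 2, 2, 1, 1, 1, 2) and form L = D - A. Computing det(xI - L) by cofactor expansion (or equivalently via sum-over-permutations) gives x^7 - 12x^6 + 54x^5 - 114x^4 + 114x^3 - 48x^2 + 7x. The constant term is 0 because L is singular (the all-ones vector lies in its kernel). The largest eigenvalue, 4.4142, is at most the vertex count 7.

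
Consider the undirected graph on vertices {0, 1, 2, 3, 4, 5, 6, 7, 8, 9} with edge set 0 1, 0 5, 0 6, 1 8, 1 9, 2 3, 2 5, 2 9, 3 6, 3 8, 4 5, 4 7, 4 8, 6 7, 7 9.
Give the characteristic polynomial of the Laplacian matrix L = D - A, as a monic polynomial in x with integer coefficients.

x^10 - 30x^9 + 390x^8 - 2880x^7 + 13305x^6 - 39882x^5 + 77640x^4 - 94800x^3 + 66000x^2 - 20000x

With the vertex order [0, 1, 2, 3, 4, 5, 6, 7, 8, 9], the degrees are [3, 3, 3, 3, 3, 3, 3, 3, 3, 3], giving D = diag(3, 3, 3, 3, 3, 3, 3, 3, 3, 3) and L = D - A. L has integer entries, so p(x) = det(xI - L) has integer coefficients. Expanding the determinant yields x^10 - 30x^9 + 390x^8 - 2880x^7 + 13305x^6 - 39882x^5 + 77640x^4 - 94800x^3 + 66000x^2 - 20000x. Since p(0) = det(-L) = 0, x divides p(x).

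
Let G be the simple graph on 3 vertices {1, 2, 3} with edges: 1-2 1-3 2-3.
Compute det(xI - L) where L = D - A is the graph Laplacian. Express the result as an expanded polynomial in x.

With the vertex order [1, 2, 3], the degrees are [2, 2, 2], giving D = diag(2, 2, 2) and L = D - A. L has integer entries, so p(x) = det(xI - L) has integer coefficients. Expanding the determinant yields x^3 - 6x^2 + 9x. Since p(0) = det(-L) = 0, x divides p(x).

x^3 - 6x^2 + 9x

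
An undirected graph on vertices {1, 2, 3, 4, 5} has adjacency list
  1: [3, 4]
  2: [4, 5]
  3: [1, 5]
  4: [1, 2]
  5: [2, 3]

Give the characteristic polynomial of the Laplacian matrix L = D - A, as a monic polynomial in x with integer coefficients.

x^5 - 10x^4 + 35x^3 - 50x^2 + 25x

With the vertex order [1, 2, 3, 4, 5], the degrees are [2, 2, 2, 2, 2], giving D = diag(2, 2, 2, 2, 2) and L = D - A. Computing det(xI - L) by cofactor expansion (or equivalently via sum-over-permutations) gives x^5 - 10x^4 + 35x^3 - 50x^2 + 25x. Since p(0) = det(-L) = 0, x divides p(x). The largest eigenvalue, 3.6180, is at most the vertex count 5.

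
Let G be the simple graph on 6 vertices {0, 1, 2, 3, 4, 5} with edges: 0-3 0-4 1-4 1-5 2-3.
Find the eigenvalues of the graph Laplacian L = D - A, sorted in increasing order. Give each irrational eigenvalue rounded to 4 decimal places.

With the vertex order [0, 1, 2, 3, 4, 5], the degrees are [2, 2, 1, 2, 2, 1], giving D = diag(2, 2, 1, 2, 2, 1) and L = D - A. L is symmetric positive semidefinite, so every eigenvalue is real and nonnegative. The largest eigenvalue, 3.7321, is at most the vertex count 6.

[0, 0.2679, 1, 2, 3, 3.7321]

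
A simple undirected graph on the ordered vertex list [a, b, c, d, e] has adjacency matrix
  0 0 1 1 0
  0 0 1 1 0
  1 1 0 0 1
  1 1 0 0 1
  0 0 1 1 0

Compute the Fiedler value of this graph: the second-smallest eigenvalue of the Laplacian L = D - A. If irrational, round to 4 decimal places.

2

Each diagonal entry of L is the vertex degree and each off-diagonal entry is -1 where an edge is present, 0 otherwise; in the order [a, b, c, d, e] the diagonal is [2, 2, 3, 3, 2]. The smallest Laplacian eigenvalue is always 0. The next one, lambda_2 = 2, measures how hard the graph is to disconnect: larger values mean better connectivity.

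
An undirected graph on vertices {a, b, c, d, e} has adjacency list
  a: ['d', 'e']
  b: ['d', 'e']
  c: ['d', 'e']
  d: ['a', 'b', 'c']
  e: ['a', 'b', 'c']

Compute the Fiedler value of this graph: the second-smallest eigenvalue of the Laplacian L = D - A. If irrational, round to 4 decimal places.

2

Reading degrees in the order [a, b, c, d, e] gives [2, 2, 2, 3, 3]; set D = diag(2, 2, 2, 3, 3) and form L = D - A. The smallest Laplacian eigenvalue is always 0. The next one, lambda_2 = 2, measures how hard the graph is to disconnect: larger values mean better connectivity. The eigenvalues sum to 12, which equals trace(L) = 2|E|.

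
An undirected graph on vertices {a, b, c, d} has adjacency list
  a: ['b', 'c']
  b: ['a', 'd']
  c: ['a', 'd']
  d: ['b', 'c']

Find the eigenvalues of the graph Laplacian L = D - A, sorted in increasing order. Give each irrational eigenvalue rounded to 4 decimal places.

[0, 2, 2, 4]

Reading degrees in the order [a, b, c, d] gives [2, 2, 2, 2]; set D = diag(2, 2, 2, 2) and form L = D - A. L is symmetric positive semidefinite, so every eigenvalue is real and nonnegative. There is one zero in the spectrum, matching the 1 component.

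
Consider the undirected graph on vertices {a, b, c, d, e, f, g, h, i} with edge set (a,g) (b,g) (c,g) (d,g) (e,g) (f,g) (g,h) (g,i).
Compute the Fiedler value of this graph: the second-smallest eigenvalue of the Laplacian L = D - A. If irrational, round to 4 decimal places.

Reading degrees in the order [a, b, c, d, e, f, g, h, i] gives [1, 1, 1, 1, 1, 1, 8, 1, 1]; set D = diag(1, 1, 1, 1, 1, 1, 8, 1, 1) and form L = D - A. The sorted Laplacian eigenvalues are [0, 1, 1, 1, 1, 1, 1, 1, 9]; the algebraic connectivity is the second entry, 1. By the matrix-tree theorem the graph has (1/9) * product of the nonzero eigenvalues = 1 spanning tree.

1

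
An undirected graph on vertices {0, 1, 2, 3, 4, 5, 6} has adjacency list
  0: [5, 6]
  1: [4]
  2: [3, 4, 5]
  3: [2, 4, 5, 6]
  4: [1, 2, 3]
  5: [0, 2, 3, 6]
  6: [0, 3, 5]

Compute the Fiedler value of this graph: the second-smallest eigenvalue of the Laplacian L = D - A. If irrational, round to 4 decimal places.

0.6338

Reading degrees in the order [0, 1, 2, 3, 4, 5, 6] gives [2, 1, 3, 4, 3, 4, 3]; set D = diag(2, 1, 3, 4, 3, 4, 3) and form L = D - A. The smallest Laplacian eigenvalue is always 0. The next one, lambda_2 = 0.6338, measures how hard the graph is to disconnect: larger values mean better connectivity.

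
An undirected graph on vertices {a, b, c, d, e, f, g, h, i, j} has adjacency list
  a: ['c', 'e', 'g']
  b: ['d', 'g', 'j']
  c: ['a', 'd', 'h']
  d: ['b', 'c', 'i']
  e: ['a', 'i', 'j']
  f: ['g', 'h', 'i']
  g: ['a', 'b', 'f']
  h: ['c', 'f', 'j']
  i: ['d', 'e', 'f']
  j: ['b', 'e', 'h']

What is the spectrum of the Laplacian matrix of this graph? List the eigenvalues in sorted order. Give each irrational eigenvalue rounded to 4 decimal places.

With the vertex order [a, b, c, d, e, f, g, h, i, j], the degrees are [3, 3, 3, 3, 3, 3, 3, 3, 3, 3], giving D = diag(3, 3, 3, 3, 3, 3, 3, 3, 3, 3) and L = D - A. L is symmetric positive semidefinite, so every eigenvalue is real and nonnegative. The single zero eigenvalue shows the graph is connected. The eigenvalues sum to 30, which equals trace(L) = 2|E|.

[0, 2, 2, 2, 2, 2, 5, 5, 5, 5]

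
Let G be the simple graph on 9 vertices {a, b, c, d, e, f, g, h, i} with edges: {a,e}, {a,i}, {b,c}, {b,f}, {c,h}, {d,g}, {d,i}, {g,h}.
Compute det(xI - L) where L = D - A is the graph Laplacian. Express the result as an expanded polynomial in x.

With the vertex order [a, b, c, d, e, f, g, h, i], the degrees are [2, 2, 2, 2, 1, 1, 2, 2, 2], giving D = diag(2, 2, 2, 2, 1, 1, 2, 2, 2) and L = D - A. Computing det(xI - L) by cofactor expansion (or equivalently via sum-over-permutations) gives x^9 - 16x^8 + 105x^7 - 364x^6 + 715x^5 - 792x^4 + 462x^3 - 120x^2 + 9x. Since p(0) = det(-L) = 0, x divides p(x). The eigenvalues sum to 16, which equals trace(L) = 2|E|. There is one zero in the spectrum, matching the 1 component.

x^9 - 16x^8 + 105x^7 - 364x^6 + 715x^5 - 792x^4 + 462x^3 - 120x^2 + 9x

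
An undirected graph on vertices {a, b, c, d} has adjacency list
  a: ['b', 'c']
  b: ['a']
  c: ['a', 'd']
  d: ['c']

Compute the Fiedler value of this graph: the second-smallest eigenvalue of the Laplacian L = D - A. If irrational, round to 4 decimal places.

0.5858

Each diagonal entry of L is the vertex degree and each off-diagonal entry is -1 where an edge is present, 0 otherwise; in the order [a, b, c, d] the diagonal is [2, 1, 2, 1]. The smallest Laplacian eigenvalue is always 0. The next one, lambda_2 = 0.5858, measures how hard the graph is to disconnect: larger values mean better connectivity. The largest eigenvalue, 3.4142, is at most the vertex count 4.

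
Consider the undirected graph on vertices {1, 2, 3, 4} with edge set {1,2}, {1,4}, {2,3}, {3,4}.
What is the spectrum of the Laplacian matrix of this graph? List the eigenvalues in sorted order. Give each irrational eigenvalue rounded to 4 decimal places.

[0, 2, 2, 4]

Reading degrees in the order [1, 2, 3, 4] gives [2, 2, 2, 2]; set D = diag(2, 2, 2, 2) and form L = D - A. The multiplicity of 0 as a Laplacian eigenvalue equals the number of connected components. There is one zero in the spectrum, matching the 1 component. By the matrix-tree theorem the graph has (1/4) * product of the nonzero eigenvalues = 4 spanning trees.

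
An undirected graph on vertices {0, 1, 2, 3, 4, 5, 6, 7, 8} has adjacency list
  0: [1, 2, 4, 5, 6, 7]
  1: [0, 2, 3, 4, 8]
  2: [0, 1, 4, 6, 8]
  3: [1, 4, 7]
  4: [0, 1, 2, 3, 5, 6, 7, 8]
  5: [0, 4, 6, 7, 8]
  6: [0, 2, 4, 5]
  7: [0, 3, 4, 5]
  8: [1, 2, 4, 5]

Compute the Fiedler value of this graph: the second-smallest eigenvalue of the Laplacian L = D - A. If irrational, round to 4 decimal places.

2.5002

Reading degrees in the order [0, 1, 2, 3, 4, 5, 6, 7, 8] gives [6, 5, 5, 3, 8, 5, 4, 4, 4]; set D = diag(6, 5, 5, 3, 8, 5, 4, 4, 4) and form L = D - A. Computing the eigenvalues of L and sorting gives [0, 2.5002, 3.3107, 4.0528, 5, 5.9472, 6.6893, 7.4998, 9]. The Fiedler value lambda_2 = 2.5002 is strictly positive, so the graph is connected. There is one zero in the spectrum, matching the 1 component. The eigenvalues sum to 44, which equals trace(L) = 2|E|.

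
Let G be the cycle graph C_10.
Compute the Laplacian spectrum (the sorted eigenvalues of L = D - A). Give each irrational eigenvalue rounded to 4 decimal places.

The graph has 10 vertices and degree multiset [2, 2, 2, 2, 2, 2, 2, 2, 2, 2]; D is the diagonal matrix of degrees and L = D - A. Diagonalising L (or applying a numerical eigensolver to the 10x10 matrix) gives the spectrum above. The single zero eigenvalue shows the graph is connected. There is one zero in the spectrum, matching the 1 component. The eigenvalues sum to 20, which equals trace(L) = 2|E|.

[0, 0.3820, 0.3820, 1.3820, 1.3820, 2.6180, 2.6180, 3.6180, 3.6180, 4]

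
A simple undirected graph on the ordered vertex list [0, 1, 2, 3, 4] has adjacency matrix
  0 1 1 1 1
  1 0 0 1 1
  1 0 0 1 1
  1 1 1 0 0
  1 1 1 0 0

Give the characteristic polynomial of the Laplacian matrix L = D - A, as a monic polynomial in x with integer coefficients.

With the vertex order [0, 1, 2, 3, 4], the degrees are [4, 3, 3, 3, 3], giving D = diag(4, 3, 3, 3, 3) and L = D - A. Computing det(xI - L) by cofactor expansion (or equivalently via sum-over-permutations) gives x^5 - 16x^4 + 94x^3 - 240x^2 + 225x. The constant term is 0 because L is singular (the all-ones vector lies in its kernel). The eigenvalues sum to 16, which equals trace(L) = 2|E|.

x^5 - 16x^4 + 94x^3 - 240x^2 + 225x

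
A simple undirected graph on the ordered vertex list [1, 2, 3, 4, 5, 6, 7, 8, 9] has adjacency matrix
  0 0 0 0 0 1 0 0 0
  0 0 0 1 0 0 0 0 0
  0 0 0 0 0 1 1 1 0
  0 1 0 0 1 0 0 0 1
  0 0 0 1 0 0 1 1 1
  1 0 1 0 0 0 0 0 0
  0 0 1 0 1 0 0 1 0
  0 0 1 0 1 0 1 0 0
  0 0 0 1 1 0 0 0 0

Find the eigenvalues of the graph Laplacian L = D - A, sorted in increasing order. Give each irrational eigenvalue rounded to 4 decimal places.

[0, 0.2679, 0.7342, 1.4028, 2.3712, 3.7321, 4, 4.1043, 5.3875]

Reading degrees in the order [1, 2, 3, 4, 5, 6, 7, 8, 9] gives [1, 1, 3, 3, 4, 2, 3, 3, 2]; set D = diag(1, 1, 3, 3, 4, 2, 3, 3, 2) and form L = D - A. The multiplicity of 0 as a Laplacian eigenvalue equals the number of connected components. The single zero eigenvalue shows the graph is connected. There is one zero in the spectrum, matching the 1 component.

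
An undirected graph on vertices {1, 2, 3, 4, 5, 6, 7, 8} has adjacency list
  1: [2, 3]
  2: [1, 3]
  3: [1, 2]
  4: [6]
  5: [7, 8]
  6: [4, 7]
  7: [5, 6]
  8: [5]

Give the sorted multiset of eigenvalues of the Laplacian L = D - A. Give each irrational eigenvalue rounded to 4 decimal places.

[0, 0, 0.3820, 1.3820, 2.6180, 3, 3, 3.6180]

Reading degrees in the order [1, 2, 3, 4, 5, 6, 7, 8] gives [2, 2, 2, 1, 2, 2, 2, 1]; set D = diag(2, 2, 2, 1, 2, 2, 2, 1) and form L = D - A. Since every row of L sums to 0, the all-ones vector is in the kernel and 0 is an eigenvalue. The 2 zero eigenvalues correspond to the 2 connected components. The eigenvalues sum to 14, which equals trace(L) = 2|E|.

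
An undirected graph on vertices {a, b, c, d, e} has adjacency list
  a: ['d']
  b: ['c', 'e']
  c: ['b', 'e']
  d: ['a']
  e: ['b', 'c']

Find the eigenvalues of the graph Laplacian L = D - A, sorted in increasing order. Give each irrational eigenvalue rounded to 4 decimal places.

[0, 0, 2, 3, 3]

Each diagonal entry of L is the vertex degree and each off-diagonal entry is -1 where an edge is present, 0 otherwise; in the order [a, b, c, d, e] the diagonal is [1, 2, 2, 1, 2]. The multiplicity of 0 as a Laplacian eigenvalue equals the number of connected components. The 2 zero eigenvalues correspond to the 2 connected components. There are 2 zeros in the spectrum, matching the 2 components.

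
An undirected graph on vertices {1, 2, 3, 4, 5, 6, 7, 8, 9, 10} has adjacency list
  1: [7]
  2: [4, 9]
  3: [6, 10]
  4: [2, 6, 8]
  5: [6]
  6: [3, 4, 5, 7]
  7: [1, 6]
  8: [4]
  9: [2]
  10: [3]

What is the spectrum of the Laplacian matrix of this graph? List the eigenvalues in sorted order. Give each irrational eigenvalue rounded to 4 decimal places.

[0, 0.2263, 0.3820, 0.6274, 0.7726, 2, 2.2925, 2.6180, 3.6837, 5.3975]

Reading degrees in the order [1, 2, 3, 4, 5, 6, 7, 8, 9, 10] gives [1, 2, 2, 3, 1, 4, 2, 1, 1, 1]; set D = diag(1, 2, 2, 3, 1, 4, 2, 1, 1, 1) and form L = D - A. The multiplicity of 0 as a Laplacian eigenvalue equals the number of connected components. The single zero eigenvalue shows the graph is connected. There is one zero in the spectrum, matching the 1 component. By the matrix-tree theorem the graph has (1/10) * product of the nonzero eigenvalues = 1 spanning tree.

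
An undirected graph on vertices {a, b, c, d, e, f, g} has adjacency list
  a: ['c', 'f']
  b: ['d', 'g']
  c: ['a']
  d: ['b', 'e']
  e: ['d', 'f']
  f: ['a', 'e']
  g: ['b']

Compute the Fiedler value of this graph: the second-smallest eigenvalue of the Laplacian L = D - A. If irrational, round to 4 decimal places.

0.1981

Reading degrees in the order [a, b, c, d, e, f, g] gives [2, 2, 1, 2, 2, 2, 1]; set D = diag(2, 2, 1, 2, 2, 2, 1) and form L = D - A. The smallest Laplacian eigenvalue is always 0. The next one, lambda_2 = 0.1981, measures how hard the graph is to disconnect: larger values mean better connectivity. By the matrix-tree theorem the graph has (1/7) * product of the nonzero eigenvalues = 1 spanning tree. The largest eigenvalue, 3.8019, is at most the vertex count 7.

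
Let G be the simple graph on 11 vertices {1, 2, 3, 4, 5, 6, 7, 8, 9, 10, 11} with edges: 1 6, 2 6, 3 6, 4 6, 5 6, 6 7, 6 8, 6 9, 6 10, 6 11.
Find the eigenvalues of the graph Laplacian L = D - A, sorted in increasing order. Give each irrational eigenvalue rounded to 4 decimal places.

With the vertex order [1, 2, 3, 4, 5, 6, 7, 8, 9, 10, 11], the degrees are [1, 1, 1, 1, 1, 10, 1, 1, 1, 1, 1], giving D = diag(1, 1, 1, 1, 1, 10, 1, 1, 1, 1, 1) and L = D - A. Diagonalising L (or applying a numerical eigensolver to the 11x11 matrix) gives the spectrum above. The single zero eigenvalue shows the graph is connected. There is one zero in the spectrum, matching the 1 component.

[0, 1, 1, 1, 1, 1, 1, 1, 1, 1, 11]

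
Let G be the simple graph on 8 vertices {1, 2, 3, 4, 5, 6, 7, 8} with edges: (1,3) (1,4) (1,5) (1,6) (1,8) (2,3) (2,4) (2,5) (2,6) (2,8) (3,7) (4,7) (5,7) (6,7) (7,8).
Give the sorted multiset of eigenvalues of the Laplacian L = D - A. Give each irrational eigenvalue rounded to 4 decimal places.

[0, 3, 3, 3, 3, 5, 5, 8]

Reading degrees in the order [1, 2, 3, 4, 5, 6, 7, 8] gives [5, 5, 3, 3, 3, 3, 5, 3]; set D = diag(5, 5, 3, 3, 3, 3, 5, 3) and form L = D - A. Diagonalising L (or applying a numerical eigensolver to the 8x8 matrix) gives the spectrum above. The single zero eigenvalue shows the graph is connected.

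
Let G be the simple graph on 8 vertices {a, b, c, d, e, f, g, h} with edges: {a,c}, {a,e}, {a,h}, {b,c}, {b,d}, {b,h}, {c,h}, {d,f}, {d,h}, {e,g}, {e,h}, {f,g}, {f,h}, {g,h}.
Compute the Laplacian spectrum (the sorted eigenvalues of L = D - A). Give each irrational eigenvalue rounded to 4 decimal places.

[0, 1.7530, 1.7530, 3.4450, 3.4450, 4.8019, 4.8019, 8]

Each diagonal entry of L is the vertex degree and each off-diagonal entry is -1 where an edge is present, 0 otherwise; in the order [a, b, c, d, e, f, g, h] the diagonal is [3, 3, 3, 3, 3, 3, 3, 7]. Since every row of L sums to 0, the all-ones vector is in the kernel and 0 is an eigenvalue. There is one zero in the spectrum, matching the 1 component. The eigenvalues sum to 28, which equals trace(L) = 2|E|.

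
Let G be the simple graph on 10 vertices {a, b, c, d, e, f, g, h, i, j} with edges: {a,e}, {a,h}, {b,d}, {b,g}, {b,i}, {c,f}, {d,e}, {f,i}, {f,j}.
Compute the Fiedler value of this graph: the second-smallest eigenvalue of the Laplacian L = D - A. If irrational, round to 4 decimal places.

0.1288

Each diagonal entry of L is the vertex degree and each off-diagonal entry is -1 where an edge is present, 0 otherwise; in the order [a, b, c, d, e, f, g, h, i, j] the diagonal is [2, 3, 1, 2, 2, 3, 1, 1, 2, 1]. The sorted Laplacian eigenvalues are [0, 0.1288, 0.3924, 1, 1, 1.5222, 2.2184, 3.3439, 3.9000, 4.4944]; the algebraic connectivity is the second entry, 0.1288. The largest eigenvalue, 4.4944, is at most the vertex count 10. By the matrix-tree theorem the graph has (1/10) * product of the nonzero eigenvalues = 1 spanning tree.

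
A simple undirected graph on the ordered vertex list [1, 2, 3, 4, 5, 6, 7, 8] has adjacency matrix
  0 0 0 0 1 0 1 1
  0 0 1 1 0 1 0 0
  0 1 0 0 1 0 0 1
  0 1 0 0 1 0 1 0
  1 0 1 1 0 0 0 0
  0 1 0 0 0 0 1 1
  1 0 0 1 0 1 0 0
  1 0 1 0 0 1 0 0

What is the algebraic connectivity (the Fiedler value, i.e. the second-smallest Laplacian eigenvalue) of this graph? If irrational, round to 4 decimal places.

2

Each diagonal entry of L is the vertex degree and each off-diagonal entry is -1 where an edge is present, 0 otherwise; in the order [1, 2, 3, 4, 5, 6, 7, 8] the diagonal is [3, 3, 3, 3, 3, 3, 3, 3]. Computing the eigenvalues of L and sorting gives [0, 2, 2, 2, 4, 4, 4, 6]. The Fiedler value lambda_2 = 2 is strictly positive, so the graph is connected. By the matrix-tree theorem the graph has (1/8) * product of the nonzero eigenvalues = 384 spanning trees. The largest eigenvalue, 6, is at most the vertex count 8.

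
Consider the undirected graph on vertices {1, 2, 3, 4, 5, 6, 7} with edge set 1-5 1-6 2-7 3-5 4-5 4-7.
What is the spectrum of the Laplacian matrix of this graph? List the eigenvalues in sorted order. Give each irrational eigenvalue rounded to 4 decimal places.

[0, 0.2603, 0.6262, 1.4055, 2.2742, 3.0996, 4.3342]

Reading degrees in the order [1, 2, 3, 4, 5, 6, 7] gives [2, 1, 1, 2, 3, 1, 2]; set D = diag(2, 1, 1, 2, 3, 1, 2) and form L = D - A. The multiplicity of 0 as a Laplacian eigenvalue equals the number of connected components. The largest eigenvalue, 4.3342, is at most the vertex count 7. The eigenvalues sum to 12, which equals trace(L) = 2|E|.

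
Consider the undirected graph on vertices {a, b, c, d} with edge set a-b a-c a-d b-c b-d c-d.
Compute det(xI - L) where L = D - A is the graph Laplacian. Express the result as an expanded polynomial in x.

x^4 - 12x^3 + 48x^2 - 64x

Reading degrees in the order [a, b, c, d] gives [3, 3, 3, 3]; set D = diag(3, 3, 3, 3) and form L = D - A. L has integer entries, so p(x) = det(xI - L) has integer coefficients. Expanding the determinant yields x^4 - 12x^3 + 48x^2 - 64x. Since p(0) = det(-L) = 0, x divides p(x). By the matrix-tree theorem the graph has (1/4) * product of the nonzero eigenvalues = 16 spanning trees. The eigenvalues sum to 12, which equals trace(L) = 2|E|.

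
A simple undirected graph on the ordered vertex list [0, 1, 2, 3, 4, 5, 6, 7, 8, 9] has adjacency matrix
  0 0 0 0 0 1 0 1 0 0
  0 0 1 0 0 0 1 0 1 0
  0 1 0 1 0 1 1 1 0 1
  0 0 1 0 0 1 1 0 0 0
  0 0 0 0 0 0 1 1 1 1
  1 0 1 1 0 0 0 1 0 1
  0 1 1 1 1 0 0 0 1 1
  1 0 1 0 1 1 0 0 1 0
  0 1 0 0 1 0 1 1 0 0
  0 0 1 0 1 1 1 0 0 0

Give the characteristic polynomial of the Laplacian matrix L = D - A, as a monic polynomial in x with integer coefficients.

With the vertex order [0, 1, 2, 3, 4, 5, 6, 7, 8, 9], the degrees are [2, 3, 6, 3, 4, 5, 6, 5, 4, 4], giving D = diag(2, 3, 6, 3, 4, 5, 6, 5, 4, 4) and L = D - A. L has integer entries, so p(x) = det(xI - L) has integer coefficients. Expanding the determinant yields x^10 - 42x^9 + 765x^8 - 7916x^7 + 51176x^6 - 213862x^5 + 576244x^4 - 962670x^3 + 901956x^2 - 359760x. The coefficient of x^9 equals -trace(L) = -42, matching the sum of degrees. By the matrix-tree theorem the graph has (1/10) * product of the nonzero eigenvalues = 35976 spanning trees.

x^10 - 42x^9 + 765x^8 - 7916x^7 + 51176x^6 - 213862x^5 + 576244x^4 - 962670x^3 + 901956x^2 - 359760x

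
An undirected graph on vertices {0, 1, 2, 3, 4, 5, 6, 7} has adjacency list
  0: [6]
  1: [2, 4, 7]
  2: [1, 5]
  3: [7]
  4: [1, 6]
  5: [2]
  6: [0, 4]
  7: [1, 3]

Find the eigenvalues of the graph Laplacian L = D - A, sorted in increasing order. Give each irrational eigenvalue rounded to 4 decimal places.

[0, 0.2434, 0.3820, 1.1798, 2, 2.6180, 3.1386, 4.4383]

Reading degrees in the order [0, 1, 2, 3, 4, 5, 6, 7] gives [1, 3, 2, 1, 2, 1, 2, 2]; set D = diag(1, 3, 2, 1, 2, 1, 2, 2) and form L = D - A. Since every row of L sums to 0, the all-ones vector is in the kernel and 0 is an eigenvalue. The single zero eigenvalue shows the graph is connected. By the matrix-tree theorem the graph has (1/8) * product of the nonzero eigenvalues = 1 spanning tree.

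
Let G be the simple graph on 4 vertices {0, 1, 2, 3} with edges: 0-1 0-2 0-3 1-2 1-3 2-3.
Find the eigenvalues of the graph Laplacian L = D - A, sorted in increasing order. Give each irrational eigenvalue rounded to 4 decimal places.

[0, 4, 4, 4]

Reading degrees in the order [0, 1, 2, 3] gives [3, 3, 3, 3]; set D = diag(3, 3, 3, 3) and form L = D - A. L is symmetric positive semidefinite, so every eigenvalue is real and nonnegative. The single zero eigenvalue shows the graph is connected. The eigenvalues sum to 12, which equals trace(L) = 2|E|.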